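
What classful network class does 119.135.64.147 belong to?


First octet: 119
Binary: 01110111
0xxxxxxx -> Class A (1-126)
Class A, default mask 255.0.0.0 (/8)


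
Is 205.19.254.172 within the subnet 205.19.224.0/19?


Subnet network: 205.19.224.0
Test IP AND mask: 205.19.224.0
Yes, 205.19.254.172 is in 205.19.224.0/19


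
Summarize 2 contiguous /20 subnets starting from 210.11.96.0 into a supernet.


Original prefix: /20
Number of subnets: 2 = 2^1
New prefix = 20 - 1 = 19
Supernet: 210.11.96.0/19


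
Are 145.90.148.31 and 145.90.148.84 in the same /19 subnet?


Mask: 255.255.224.0
145.90.148.31 AND mask = 145.90.128.0
145.90.148.84 AND mask = 145.90.128.0
Yes, same subnet (145.90.128.0)


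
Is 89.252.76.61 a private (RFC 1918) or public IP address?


RFC 1918 private ranges:
  10.0.0.0/8 (10.0.0.0 - 10.255.255.255)
  172.16.0.0/12 (172.16.0.0 - 172.31.255.255)
  192.168.0.0/16 (192.168.0.0 - 192.168.255.255)
Public (not in any RFC 1918 range)


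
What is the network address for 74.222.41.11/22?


IP:   01001010.11011110.00101001.00001011
Mask: 11111111.11111111.11111100.00000000
AND operation:
Net:  01001010.11011110.00101000.00000000
Network: 74.222.40.0/22


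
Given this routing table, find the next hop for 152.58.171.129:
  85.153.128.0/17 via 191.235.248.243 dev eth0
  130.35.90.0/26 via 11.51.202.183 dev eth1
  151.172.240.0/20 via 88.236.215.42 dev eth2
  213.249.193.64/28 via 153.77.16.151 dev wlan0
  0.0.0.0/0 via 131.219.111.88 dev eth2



Longest prefix match for 152.58.171.129:
  /17 85.153.128.0: no
  /26 130.35.90.0: no
  /20 151.172.240.0: no
  /28 213.249.193.64: no
  /0 0.0.0.0: MATCH
Selected: next-hop 131.219.111.88 via eth2 (matched /0)


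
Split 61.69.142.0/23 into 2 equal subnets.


New prefix = 23 + 1 = 24
Each subnet has 256 addresses
  61.69.142.0/24
  61.69.143.0/24
Subnets: 61.69.142.0/24, 61.69.143.0/24


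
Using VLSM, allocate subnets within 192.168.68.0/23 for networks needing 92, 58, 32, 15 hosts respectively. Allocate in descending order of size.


92 hosts -> /25 (126 usable): 192.168.68.0/25
58 hosts -> /26 (62 usable): 192.168.68.128/26
32 hosts -> /26 (62 usable): 192.168.68.192/26
15 hosts -> /27 (30 usable): 192.168.69.0/27
Allocation: 192.168.68.0/25 (92 hosts, 126 usable); 192.168.68.128/26 (58 hosts, 62 usable); 192.168.68.192/26 (32 hosts, 62 usable); 192.168.69.0/27 (15 hosts, 30 usable)


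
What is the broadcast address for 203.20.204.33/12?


Network: 203.16.0.0/12
Host bits = 20
Set all host bits to 1:
Broadcast: 203.31.255.255


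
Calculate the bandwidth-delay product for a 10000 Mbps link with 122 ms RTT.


BDP = bandwidth * RTT
= 10000 Mbps * 122 ms
= 10000 * 1e6 * 122 / 1000 bits
= 1220000000 bits
= 152500000 bytes
= 148925.7812 KB
BDP = 1220000000 bits (152500000 bytes)


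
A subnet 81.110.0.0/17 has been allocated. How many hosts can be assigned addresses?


Host bits = 32 - 17 = 15
Total addresses = 2^15 = 32768
Usable = total - 2 (network and broadcast)
Usable hosts: 32766


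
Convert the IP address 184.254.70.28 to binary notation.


184 = 10111000
254 = 11111110
70 = 01000110
28 = 00011100
Binary: 10111000.11111110.01000110.00011100


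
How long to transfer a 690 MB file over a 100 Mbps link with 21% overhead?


Effective throughput = 100 * (1 - 21/100) = 79 Mbps
File size in Mb = 690 * 8 = 5520 Mb
Time = 5520 / 79
Time = 69.8734 seconds


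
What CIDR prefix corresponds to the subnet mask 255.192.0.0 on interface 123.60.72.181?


Binary: 11111111.11000000.00000000.00000000
Count leading 1s
Prefix: /10


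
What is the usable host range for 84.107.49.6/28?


Network: 84.107.49.0
Broadcast: 84.107.49.15
First usable = network + 1
Last usable = broadcast - 1
Range: 84.107.49.1 to 84.107.49.14


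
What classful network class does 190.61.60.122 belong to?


First octet: 190
Binary: 10111110
10xxxxxx -> Class B (128-191)
Class B, default mask 255.255.0.0 (/16)


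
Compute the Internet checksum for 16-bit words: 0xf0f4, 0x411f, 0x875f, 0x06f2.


Sum all words (with carry folding):
+ 0xf0f4 = 0xf0f4
+ 0x411f = 0x3214
+ 0x875f = 0xb973
+ 0x06f2 = 0xc065
One's complement: ~0xc065
Checksum = 0x3f9a


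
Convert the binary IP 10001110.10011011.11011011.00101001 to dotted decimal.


10001110 = 142
10011011 = 155
11011011 = 219
00101001 = 41
IP: 142.155.219.41


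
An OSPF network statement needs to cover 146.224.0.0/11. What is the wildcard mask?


Subnet mask: 255.224.0.0
Wildcard = 255.255.255.255 - subnet mask
255 - 255 = 0
255 - 224 = 31
255 - 0 = 255
255 - 0 = 255
Wildcard: 0.31.255.255


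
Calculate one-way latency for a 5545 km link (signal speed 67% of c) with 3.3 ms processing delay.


Speed = 0.67 * 3e5 km/s = 201000 km/s
Propagation delay = 5545 / 201000 = 0.0276 s = 27.5871 ms
Processing delay = 3.3 ms
Total one-way latency = 30.8871 ms


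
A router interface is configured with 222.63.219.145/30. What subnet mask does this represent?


/30 means 30 network bits, 2 host bits
Binary: 11111111111111111111111111111100
Mask: 255.255.255.252


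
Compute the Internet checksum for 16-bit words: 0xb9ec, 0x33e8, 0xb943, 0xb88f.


Sum all words (with carry folding):
+ 0xb9ec = 0xb9ec
+ 0x33e8 = 0xedd4
+ 0xb943 = 0xa718
+ 0xb88f = 0x5fa8
One's complement: ~0x5fa8
Checksum = 0xa057


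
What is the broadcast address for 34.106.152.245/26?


Network: 34.106.152.192/26
Host bits = 6
Set all host bits to 1:
Broadcast: 34.106.152.255


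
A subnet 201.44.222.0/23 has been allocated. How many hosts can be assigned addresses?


Host bits = 32 - 23 = 9
Total addresses = 2^9 = 512
Usable = total - 2 (network and broadcast)
Usable hosts: 510


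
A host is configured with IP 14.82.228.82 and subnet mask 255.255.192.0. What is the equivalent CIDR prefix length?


Binary: 11111111.11111111.11000000.00000000
Count leading 1s
Prefix: /18


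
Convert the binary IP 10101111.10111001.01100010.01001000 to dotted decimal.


10101111 = 175
10111001 = 185
01100010 = 98
01001000 = 72
IP: 175.185.98.72


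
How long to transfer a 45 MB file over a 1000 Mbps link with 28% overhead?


Effective throughput = 1000 * (1 - 28/100) = 720 Mbps
File size in Mb = 45 * 8 = 360 Mb
Time = 360 / 720
Time = 0.5 seconds


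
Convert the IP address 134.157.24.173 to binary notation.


134 = 10000110
157 = 10011101
24 = 00011000
173 = 10101101
Binary: 10000110.10011101.00011000.10101101


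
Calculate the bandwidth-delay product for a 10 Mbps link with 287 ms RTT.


BDP = bandwidth * RTT
= 10 Mbps * 287 ms
= 10 * 1e6 * 287 / 1000 bits
= 2870000 bits
= 358750 bytes
= 350.3418 KB
BDP = 2870000 bits (358750 bytes)


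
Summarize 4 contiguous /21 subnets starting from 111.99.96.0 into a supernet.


Original prefix: /21
Number of subnets: 4 = 2^2
New prefix = 21 - 2 = 19
Supernet: 111.99.96.0/19


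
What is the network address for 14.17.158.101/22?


IP:   00001110.00010001.10011110.01100101
Mask: 11111111.11111111.11111100.00000000
AND operation:
Net:  00001110.00010001.10011100.00000000
Network: 14.17.156.0/22


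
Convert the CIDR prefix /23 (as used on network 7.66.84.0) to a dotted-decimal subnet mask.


/23 means 23 network bits, 9 host bits
Binary: 11111111111111111111111000000000
Mask: 255.255.254.0


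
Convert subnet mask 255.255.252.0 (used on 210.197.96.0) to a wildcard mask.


Subnet mask: 255.255.252.0
Wildcard = 255.255.255.255 - subnet mask
255 - 255 = 0
255 - 255 = 0
255 - 252 = 3
255 - 0 = 255
Wildcard: 0.0.3.255


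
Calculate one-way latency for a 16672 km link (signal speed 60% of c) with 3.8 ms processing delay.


Speed = 0.6 * 3e5 km/s = 180000 km/s
Propagation delay = 16672 / 180000 = 0.0926 s = 92.6222 ms
Processing delay = 3.8 ms
Total one-way latency = 96.4222 ms


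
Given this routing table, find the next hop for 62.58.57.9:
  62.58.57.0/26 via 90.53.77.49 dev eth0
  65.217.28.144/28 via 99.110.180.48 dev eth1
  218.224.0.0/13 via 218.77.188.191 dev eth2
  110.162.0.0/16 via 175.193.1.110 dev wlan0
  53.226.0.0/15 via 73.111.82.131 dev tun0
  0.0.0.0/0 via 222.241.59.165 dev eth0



Longest prefix match for 62.58.57.9:
  /26 62.58.57.0: MATCH
  /28 65.217.28.144: no
  /13 218.224.0.0: no
  /16 110.162.0.0: no
  /15 53.226.0.0: no
  /0 0.0.0.0: MATCH
Selected: next-hop 90.53.77.49 via eth0 (matched /26)


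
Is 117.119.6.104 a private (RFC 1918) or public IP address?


RFC 1918 private ranges:
  10.0.0.0/8 (10.0.0.0 - 10.255.255.255)
  172.16.0.0/12 (172.16.0.0 - 172.31.255.255)
  192.168.0.0/16 (192.168.0.0 - 192.168.255.255)
Public (not in any RFC 1918 range)


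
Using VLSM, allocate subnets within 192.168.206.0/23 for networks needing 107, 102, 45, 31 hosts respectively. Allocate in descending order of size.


107 hosts -> /25 (126 usable): 192.168.206.0/25
102 hosts -> /25 (126 usable): 192.168.206.128/25
45 hosts -> /26 (62 usable): 192.168.207.0/26
31 hosts -> /26 (62 usable): 192.168.207.64/26
Allocation: 192.168.206.0/25 (107 hosts, 126 usable); 192.168.206.128/25 (102 hosts, 126 usable); 192.168.207.0/26 (45 hosts, 62 usable); 192.168.207.64/26 (31 hosts, 62 usable)


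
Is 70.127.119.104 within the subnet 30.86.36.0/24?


Subnet network: 30.86.36.0
Test IP AND mask: 70.127.119.0
No, 70.127.119.104 is not in 30.86.36.0/24


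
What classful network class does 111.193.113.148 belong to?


First octet: 111
Binary: 01101111
0xxxxxxx -> Class A (1-126)
Class A, default mask 255.0.0.0 (/8)


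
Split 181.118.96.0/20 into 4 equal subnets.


New prefix = 20 + 2 = 22
Each subnet has 1024 addresses
  181.118.96.0/22
  181.118.100.0/22
  181.118.104.0/22
  181.118.108.0/22
Subnets: 181.118.96.0/22, 181.118.100.0/22, 181.118.104.0/22, 181.118.108.0/22


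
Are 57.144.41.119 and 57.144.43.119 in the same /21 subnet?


Mask: 255.255.248.0
57.144.41.119 AND mask = 57.144.40.0
57.144.43.119 AND mask = 57.144.40.0
Yes, same subnet (57.144.40.0)


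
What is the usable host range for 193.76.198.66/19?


Network: 193.76.192.0
Broadcast: 193.76.223.255
First usable = network + 1
Last usable = broadcast - 1
Range: 193.76.192.1 to 193.76.223.254


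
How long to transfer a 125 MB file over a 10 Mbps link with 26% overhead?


Effective throughput = 10 * (1 - 26/100) = 7.4 Mbps
File size in Mb = 125 * 8 = 1000 Mb
Time = 1000 / 7.4
Time = 135.1351 seconds


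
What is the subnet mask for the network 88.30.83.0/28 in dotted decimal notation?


/28 means 28 network bits, 4 host bits
Binary: 11111111111111111111111111110000
Mask: 255.255.255.240


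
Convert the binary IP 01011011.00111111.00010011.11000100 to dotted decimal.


01011011 = 91
00111111 = 63
00010011 = 19
11000100 = 196
IP: 91.63.19.196


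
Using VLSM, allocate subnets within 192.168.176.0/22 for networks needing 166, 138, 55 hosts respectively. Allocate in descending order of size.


166 hosts -> /24 (254 usable): 192.168.176.0/24
138 hosts -> /24 (254 usable): 192.168.177.0/24
55 hosts -> /26 (62 usable): 192.168.178.0/26
Allocation: 192.168.176.0/24 (166 hosts, 254 usable); 192.168.177.0/24 (138 hosts, 254 usable); 192.168.178.0/26 (55 hosts, 62 usable)


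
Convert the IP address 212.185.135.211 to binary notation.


212 = 11010100
185 = 10111001
135 = 10000111
211 = 11010011
Binary: 11010100.10111001.10000111.11010011


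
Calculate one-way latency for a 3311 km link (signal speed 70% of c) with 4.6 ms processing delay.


Speed = 0.7 * 3e5 km/s = 210000 km/s
Propagation delay = 3311 / 210000 = 0.0158 s = 15.7667 ms
Processing delay = 4.6 ms
Total one-way latency = 20.3667 ms


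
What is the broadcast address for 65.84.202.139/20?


Network: 65.84.192.0/20
Host bits = 12
Set all host bits to 1:
Broadcast: 65.84.207.255


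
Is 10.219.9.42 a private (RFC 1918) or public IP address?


RFC 1918 private ranges:
  10.0.0.0/8 (10.0.0.0 - 10.255.255.255)
  172.16.0.0/12 (172.16.0.0 - 172.31.255.255)
  192.168.0.0/16 (192.168.0.0 - 192.168.255.255)
Private (in 10.0.0.0/8)


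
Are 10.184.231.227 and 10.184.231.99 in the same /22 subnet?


Mask: 255.255.252.0
10.184.231.227 AND mask = 10.184.228.0
10.184.231.99 AND mask = 10.184.228.0
Yes, same subnet (10.184.228.0)


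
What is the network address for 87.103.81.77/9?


IP:   01010111.01100111.01010001.01001101
Mask: 11111111.10000000.00000000.00000000
AND operation:
Net:  01010111.00000000.00000000.00000000
Network: 87.0.0.0/9


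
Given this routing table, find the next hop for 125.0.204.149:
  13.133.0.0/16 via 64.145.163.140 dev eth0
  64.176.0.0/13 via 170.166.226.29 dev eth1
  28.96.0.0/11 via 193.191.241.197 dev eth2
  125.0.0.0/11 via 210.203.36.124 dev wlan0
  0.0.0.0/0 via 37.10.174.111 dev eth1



Longest prefix match for 125.0.204.149:
  /16 13.133.0.0: no
  /13 64.176.0.0: no
  /11 28.96.0.0: no
  /11 125.0.0.0: MATCH
  /0 0.0.0.0: MATCH
Selected: next-hop 210.203.36.124 via wlan0 (matched /11)


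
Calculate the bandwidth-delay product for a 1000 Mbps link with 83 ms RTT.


BDP = bandwidth * RTT
= 1000 Mbps * 83 ms
= 1000 * 1e6 * 83 / 1000 bits
= 83000000 bits
= 10375000 bytes
= 10131.8359 KB
BDP = 83000000 bits (10375000 bytes)


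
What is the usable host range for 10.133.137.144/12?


Network: 10.128.0.0
Broadcast: 10.143.255.255
First usable = network + 1
Last usable = broadcast - 1
Range: 10.128.0.1 to 10.143.255.254


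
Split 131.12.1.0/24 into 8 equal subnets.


New prefix = 24 + 3 = 27
Each subnet has 32 addresses
  131.12.1.0/27
  131.12.1.32/27
  131.12.1.64/27
  131.12.1.96/27
  131.12.1.128/27
  131.12.1.160/27
  131.12.1.192/27
  131.12.1.224/27
Subnets: 131.12.1.0/27, 131.12.1.32/27, 131.12.1.64/27, 131.12.1.96/27, 131.12.1.128/27, 131.12.1.160/27, 131.12.1.192/27, 131.12.1.224/27


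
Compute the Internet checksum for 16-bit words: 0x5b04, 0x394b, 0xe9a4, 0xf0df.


Sum all words (with carry folding):
+ 0x5b04 = 0x5b04
+ 0x394b = 0x944f
+ 0xe9a4 = 0x7df4
+ 0xf0df = 0x6ed4
One's complement: ~0x6ed4
Checksum = 0x912b


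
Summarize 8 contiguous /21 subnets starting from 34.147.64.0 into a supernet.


Original prefix: /21
Number of subnets: 8 = 2^3
New prefix = 21 - 3 = 18
Supernet: 34.147.64.0/18


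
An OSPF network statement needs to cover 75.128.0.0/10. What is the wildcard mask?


Subnet mask: 255.192.0.0
Wildcard = 255.255.255.255 - subnet mask
255 - 255 = 0
255 - 192 = 63
255 - 0 = 255
255 - 0 = 255
Wildcard: 0.63.255.255


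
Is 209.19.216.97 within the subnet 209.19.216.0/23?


Subnet network: 209.19.216.0
Test IP AND mask: 209.19.216.0
Yes, 209.19.216.97 is in 209.19.216.0/23


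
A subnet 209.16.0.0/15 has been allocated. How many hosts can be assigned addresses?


Host bits = 32 - 15 = 17
Total addresses = 2^17 = 131072
Usable = total - 2 (network and broadcast)
Usable hosts: 131070


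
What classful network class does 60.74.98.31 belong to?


First octet: 60
Binary: 00111100
0xxxxxxx -> Class A (1-126)
Class A, default mask 255.0.0.0 (/8)


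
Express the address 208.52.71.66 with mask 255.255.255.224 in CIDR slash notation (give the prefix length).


Binary: 11111111.11111111.11111111.11100000
Count leading 1s
Prefix: /27


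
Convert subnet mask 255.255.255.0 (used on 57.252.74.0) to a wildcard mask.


Subnet mask: 255.255.255.0
Wildcard = 255.255.255.255 - subnet mask
255 - 255 = 0
255 - 255 = 0
255 - 255 = 0
255 - 0 = 255
Wildcard: 0.0.0.255


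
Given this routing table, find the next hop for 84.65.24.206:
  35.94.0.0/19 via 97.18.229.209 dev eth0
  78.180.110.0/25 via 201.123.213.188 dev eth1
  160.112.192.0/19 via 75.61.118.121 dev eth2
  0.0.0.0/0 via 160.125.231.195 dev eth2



Longest prefix match for 84.65.24.206:
  /19 35.94.0.0: no
  /25 78.180.110.0: no
  /19 160.112.192.0: no
  /0 0.0.0.0: MATCH
Selected: next-hop 160.125.231.195 via eth2 (matched /0)


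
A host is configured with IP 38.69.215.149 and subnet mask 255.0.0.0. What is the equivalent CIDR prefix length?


Binary: 11111111.00000000.00000000.00000000
Count leading 1s
Prefix: /8


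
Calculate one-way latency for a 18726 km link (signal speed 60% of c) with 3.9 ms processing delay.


Speed = 0.6 * 3e5 km/s = 180000 km/s
Propagation delay = 18726 / 180000 = 0.104 s = 104.0333 ms
Processing delay = 3.9 ms
Total one-way latency = 107.9333 ms


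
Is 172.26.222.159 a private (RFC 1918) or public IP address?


RFC 1918 private ranges:
  10.0.0.0/8 (10.0.0.0 - 10.255.255.255)
  172.16.0.0/12 (172.16.0.0 - 172.31.255.255)
  192.168.0.0/16 (192.168.0.0 - 192.168.255.255)
Private (in 172.16.0.0/12)


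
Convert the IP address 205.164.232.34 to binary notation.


205 = 11001101
164 = 10100100
232 = 11101000
34 = 00100010
Binary: 11001101.10100100.11101000.00100010


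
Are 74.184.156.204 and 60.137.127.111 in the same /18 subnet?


Mask: 255.255.192.0
74.184.156.204 AND mask = 74.184.128.0
60.137.127.111 AND mask = 60.137.64.0
No, different subnets (74.184.128.0 vs 60.137.64.0)


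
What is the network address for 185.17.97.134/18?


IP:   10111001.00010001.01100001.10000110
Mask: 11111111.11111111.11000000.00000000
AND operation:
Net:  10111001.00010001.01000000.00000000
Network: 185.17.64.0/18


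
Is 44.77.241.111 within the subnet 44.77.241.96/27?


Subnet network: 44.77.241.96
Test IP AND mask: 44.77.241.96
Yes, 44.77.241.111 is in 44.77.241.96/27


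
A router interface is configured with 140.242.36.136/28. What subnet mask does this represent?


/28 means 28 network bits, 4 host bits
Binary: 11111111111111111111111111110000
Mask: 255.255.255.240


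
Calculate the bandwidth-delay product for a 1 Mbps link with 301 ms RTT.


BDP = bandwidth * RTT
= 1 Mbps * 301 ms
= 1 * 1e6 * 301 / 1000 bits
= 301000 bits
= 37625 bytes
= 36.7432 KB
BDP = 301000 bits (37625 bytes)


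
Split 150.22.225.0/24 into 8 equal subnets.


New prefix = 24 + 3 = 27
Each subnet has 32 addresses
  150.22.225.0/27
  150.22.225.32/27
  150.22.225.64/27
  150.22.225.96/27
  150.22.225.128/27
  150.22.225.160/27
  150.22.225.192/27
  150.22.225.224/27
Subnets: 150.22.225.0/27, 150.22.225.32/27, 150.22.225.64/27, 150.22.225.96/27, 150.22.225.128/27, 150.22.225.160/27, 150.22.225.192/27, 150.22.225.224/27


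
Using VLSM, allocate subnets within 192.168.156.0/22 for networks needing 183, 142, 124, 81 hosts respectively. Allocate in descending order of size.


183 hosts -> /24 (254 usable): 192.168.156.0/24
142 hosts -> /24 (254 usable): 192.168.157.0/24
124 hosts -> /25 (126 usable): 192.168.158.0/25
81 hosts -> /25 (126 usable): 192.168.158.128/25
Allocation: 192.168.156.0/24 (183 hosts, 254 usable); 192.168.157.0/24 (142 hosts, 254 usable); 192.168.158.0/25 (124 hosts, 126 usable); 192.168.158.128/25 (81 hosts, 126 usable)


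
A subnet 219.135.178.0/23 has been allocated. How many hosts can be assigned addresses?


Host bits = 32 - 23 = 9
Total addresses = 2^9 = 512
Usable = total - 2 (network and broadcast)
Usable hosts: 510


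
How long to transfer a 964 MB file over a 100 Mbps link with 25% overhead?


Effective throughput = 100 * (1 - 25/100) = 75 Mbps
File size in Mb = 964 * 8 = 7712 Mb
Time = 7712 / 75
Time = 102.8267 seconds


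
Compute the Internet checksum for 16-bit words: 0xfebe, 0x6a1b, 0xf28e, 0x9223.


Sum all words (with carry folding):
+ 0xfebe = 0xfebe
+ 0x6a1b = 0x68da
+ 0xf28e = 0x5b69
+ 0x9223 = 0xed8c
One's complement: ~0xed8c
Checksum = 0x1273


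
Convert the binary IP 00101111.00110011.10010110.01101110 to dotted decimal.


00101111 = 47
00110011 = 51
10010110 = 150
01101110 = 110
IP: 47.51.150.110


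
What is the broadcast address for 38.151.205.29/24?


Network: 38.151.205.0/24
Host bits = 8
Set all host bits to 1:
Broadcast: 38.151.205.255


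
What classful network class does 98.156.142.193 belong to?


First octet: 98
Binary: 01100010
0xxxxxxx -> Class A (1-126)
Class A, default mask 255.0.0.0 (/8)


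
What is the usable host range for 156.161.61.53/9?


Network: 156.128.0.0
Broadcast: 156.255.255.255
First usable = network + 1
Last usable = broadcast - 1
Range: 156.128.0.1 to 156.255.255.254


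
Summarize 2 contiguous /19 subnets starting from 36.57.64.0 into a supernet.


Original prefix: /19
Number of subnets: 2 = 2^1
New prefix = 19 - 1 = 18
Supernet: 36.57.64.0/18


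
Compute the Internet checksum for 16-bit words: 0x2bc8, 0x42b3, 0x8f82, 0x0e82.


Sum all words (with carry folding):
+ 0x2bc8 = 0x2bc8
+ 0x42b3 = 0x6e7b
+ 0x8f82 = 0xfdfd
+ 0x0e82 = 0x0c80
One's complement: ~0x0c80
Checksum = 0xf37f


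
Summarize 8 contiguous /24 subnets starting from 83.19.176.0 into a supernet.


Original prefix: /24
Number of subnets: 8 = 2^3
New prefix = 24 - 3 = 21
Supernet: 83.19.176.0/21


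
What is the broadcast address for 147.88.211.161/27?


Network: 147.88.211.160/27
Host bits = 5
Set all host bits to 1:
Broadcast: 147.88.211.191


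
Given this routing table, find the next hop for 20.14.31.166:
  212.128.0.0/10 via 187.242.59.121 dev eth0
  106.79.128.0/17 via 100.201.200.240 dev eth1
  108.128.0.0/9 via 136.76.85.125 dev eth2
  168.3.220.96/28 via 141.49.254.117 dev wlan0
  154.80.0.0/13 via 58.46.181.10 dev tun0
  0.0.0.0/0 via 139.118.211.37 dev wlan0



Longest prefix match for 20.14.31.166:
  /10 212.128.0.0: no
  /17 106.79.128.0: no
  /9 108.128.0.0: no
  /28 168.3.220.96: no
  /13 154.80.0.0: no
  /0 0.0.0.0: MATCH
Selected: next-hop 139.118.211.37 via wlan0 (matched /0)


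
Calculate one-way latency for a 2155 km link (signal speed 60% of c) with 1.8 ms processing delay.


Speed = 0.6 * 3e5 km/s = 180000 km/s
Propagation delay = 2155 / 180000 = 0.012 s = 11.9722 ms
Processing delay = 1.8 ms
Total one-way latency = 13.7722 ms


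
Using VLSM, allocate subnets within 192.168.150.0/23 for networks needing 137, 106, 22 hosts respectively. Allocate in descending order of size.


137 hosts -> /24 (254 usable): 192.168.150.0/24
106 hosts -> /25 (126 usable): 192.168.151.0/25
22 hosts -> /27 (30 usable): 192.168.151.128/27
Allocation: 192.168.150.0/24 (137 hosts, 254 usable); 192.168.151.0/25 (106 hosts, 126 usable); 192.168.151.128/27 (22 hosts, 30 usable)


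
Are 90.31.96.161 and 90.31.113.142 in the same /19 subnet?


Mask: 255.255.224.0
90.31.96.161 AND mask = 90.31.96.0
90.31.113.142 AND mask = 90.31.96.0
Yes, same subnet (90.31.96.0)


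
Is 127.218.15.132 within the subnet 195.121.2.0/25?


Subnet network: 195.121.2.0
Test IP AND mask: 127.218.15.128
No, 127.218.15.132 is not in 195.121.2.0/25


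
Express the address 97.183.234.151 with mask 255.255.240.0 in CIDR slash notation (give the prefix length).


Binary: 11111111.11111111.11110000.00000000
Count leading 1s
Prefix: /20


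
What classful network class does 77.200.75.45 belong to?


First octet: 77
Binary: 01001101
0xxxxxxx -> Class A (1-126)
Class A, default mask 255.0.0.0 (/8)


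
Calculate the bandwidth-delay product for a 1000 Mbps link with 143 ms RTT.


BDP = bandwidth * RTT
= 1000 Mbps * 143 ms
= 1000 * 1e6 * 143 / 1000 bits
= 143000000 bits
= 17875000 bytes
= 17456.0547 KB
BDP = 143000000 bits (17875000 bytes)


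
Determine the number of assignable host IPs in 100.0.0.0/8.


Host bits = 32 - 8 = 24
Total addresses = 2^24 = 16777216
Usable = total - 2 (network and broadcast)
Usable hosts: 16777214


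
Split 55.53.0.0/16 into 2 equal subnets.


New prefix = 16 + 1 = 17
Each subnet has 32768 addresses
  55.53.0.0/17
  55.53.128.0/17
Subnets: 55.53.0.0/17, 55.53.128.0/17


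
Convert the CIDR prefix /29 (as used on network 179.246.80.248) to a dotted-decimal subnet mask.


/29 means 29 network bits, 3 host bits
Binary: 11111111111111111111111111111000
Mask: 255.255.255.248


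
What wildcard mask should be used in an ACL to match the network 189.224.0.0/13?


Subnet mask: 255.248.0.0
Wildcard = 255.255.255.255 - subnet mask
255 - 255 = 0
255 - 248 = 7
255 - 0 = 255
255 - 0 = 255
Wildcard: 0.7.255.255


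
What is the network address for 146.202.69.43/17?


IP:   10010010.11001010.01000101.00101011
Mask: 11111111.11111111.10000000.00000000
AND operation:
Net:  10010010.11001010.00000000.00000000
Network: 146.202.0.0/17


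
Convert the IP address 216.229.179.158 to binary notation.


216 = 11011000
229 = 11100101
179 = 10110011
158 = 10011110
Binary: 11011000.11100101.10110011.10011110


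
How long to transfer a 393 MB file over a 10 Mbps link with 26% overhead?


Effective throughput = 10 * (1 - 26/100) = 7.4 Mbps
File size in Mb = 393 * 8 = 3144 Mb
Time = 3144 / 7.4
Time = 424.8649 seconds


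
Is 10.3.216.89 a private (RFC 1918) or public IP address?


RFC 1918 private ranges:
  10.0.0.0/8 (10.0.0.0 - 10.255.255.255)
  172.16.0.0/12 (172.16.0.0 - 172.31.255.255)
  192.168.0.0/16 (192.168.0.0 - 192.168.255.255)
Private (in 10.0.0.0/8)


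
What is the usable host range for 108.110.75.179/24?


Network: 108.110.75.0
Broadcast: 108.110.75.255
First usable = network + 1
Last usable = broadcast - 1
Range: 108.110.75.1 to 108.110.75.254


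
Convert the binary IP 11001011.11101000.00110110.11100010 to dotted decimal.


11001011 = 203
11101000 = 232
00110110 = 54
11100010 = 226
IP: 203.232.54.226


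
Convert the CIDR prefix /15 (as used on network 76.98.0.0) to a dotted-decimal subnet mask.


/15 means 15 network bits, 17 host bits
Binary: 11111111111111100000000000000000
Mask: 255.254.0.0


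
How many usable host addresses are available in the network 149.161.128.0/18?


Host bits = 32 - 18 = 14
Total addresses = 2^14 = 16384
Usable = total - 2 (network and broadcast)
Usable hosts: 16382


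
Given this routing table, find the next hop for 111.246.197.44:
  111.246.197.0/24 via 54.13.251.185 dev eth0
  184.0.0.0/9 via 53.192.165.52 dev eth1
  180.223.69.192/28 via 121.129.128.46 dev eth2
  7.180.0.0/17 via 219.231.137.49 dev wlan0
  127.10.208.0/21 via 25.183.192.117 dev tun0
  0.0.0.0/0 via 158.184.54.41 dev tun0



Longest prefix match for 111.246.197.44:
  /24 111.246.197.0: MATCH
  /9 184.0.0.0: no
  /28 180.223.69.192: no
  /17 7.180.0.0: no
  /21 127.10.208.0: no
  /0 0.0.0.0: MATCH
Selected: next-hop 54.13.251.185 via eth0 (matched /24)


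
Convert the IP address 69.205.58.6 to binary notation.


69 = 01000101
205 = 11001101
58 = 00111010
6 = 00000110
Binary: 01000101.11001101.00111010.00000110


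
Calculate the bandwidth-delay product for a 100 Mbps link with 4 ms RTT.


BDP = bandwidth * RTT
= 100 Mbps * 4 ms
= 100 * 1e6 * 4 / 1000 bits
= 400000 bits
= 50000 bytes
= 48.8281 KB
BDP = 400000 bits (50000 bytes)


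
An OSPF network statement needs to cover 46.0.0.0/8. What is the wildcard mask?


Subnet mask: 255.0.0.0
Wildcard = 255.255.255.255 - subnet mask
255 - 255 = 0
255 - 0 = 255
255 - 0 = 255
255 - 0 = 255
Wildcard: 0.255.255.255


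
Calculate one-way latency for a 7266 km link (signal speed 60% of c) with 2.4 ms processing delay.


Speed = 0.6 * 3e5 km/s = 180000 km/s
Propagation delay = 7266 / 180000 = 0.0404 s = 40.3667 ms
Processing delay = 2.4 ms
Total one-way latency = 42.7667 ms


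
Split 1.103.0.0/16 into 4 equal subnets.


New prefix = 16 + 2 = 18
Each subnet has 16384 addresses
  1.103.0.0/18
  1.103.64.0/18
  1.103.128.0/18
  1.103.192.0/18
Subnets: 1.103.0.0/18, 1.103.64.0/18, 1.103.128.0/18, 1.103.192.0/18


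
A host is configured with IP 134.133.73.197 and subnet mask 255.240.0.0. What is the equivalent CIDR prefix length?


Binary: 11111111.11110000.00000000.00000000
Count leading 1s
Prefix: /12


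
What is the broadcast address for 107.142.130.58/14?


Network: 107.140.0.0/14
Host bits = 18
Set all host bits to 1:
Broadcast: 107.143.255.255


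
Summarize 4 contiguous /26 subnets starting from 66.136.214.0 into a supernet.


Original prefix: /26
Number of subnets: 4 = 2^2
New prefix = 26 - 2 = 24
Supernet: 66.136.214.0/24


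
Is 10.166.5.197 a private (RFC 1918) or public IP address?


RFC 1918 private ranges:
  10.0.0.0/8 (10.0.0.0 - 10.255.255.255)
  172.16.0.0/12 (172.16.0.0 - 172.31.255.255)
  192.168.0.0/16 (192.168.0.0 - 192.168.255.255)
Private (in 10.0.0.0/8)


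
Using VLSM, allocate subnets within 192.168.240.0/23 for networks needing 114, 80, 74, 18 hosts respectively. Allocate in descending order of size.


114 hosts -> /25 (126 usable): 192.168.240.0/25
80 hosts -> /25 (126 usable): 192.168.240.128/25
74 hosts -> /25 (126 usable): 192.168.241.0/25
18 hosts -> /27 (30 usable): 192.168.241.128/27
Allocation: 192.168.240.0/25 (114 hosts, 126 usable); 192.168.240.128/25 (80 hosts, 126 usable); 192.168.241.0/25 (74 hosts, 126 usable); 192.168.241.128/27 (18 hosts, 30 usable)


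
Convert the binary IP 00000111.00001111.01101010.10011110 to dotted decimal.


00000111 = 7
00001111 = 15
01101010 = 106
10011110 = 158
IP: 7.15.106.158


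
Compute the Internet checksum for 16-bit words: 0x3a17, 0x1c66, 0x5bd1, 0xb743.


Sum all words (with carry folding):
+ 0x3a17 = 0x3a17
+ 0x1c66 = 0x567d
+ 0x5bd1 = 0xb24e
+ 0xb743 = 0x6992
One's complement: ~0x6992
Checksum = 0x966d


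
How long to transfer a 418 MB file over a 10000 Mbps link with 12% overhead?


Effective throughput = 10000 * (1 - 12/100) = 8800 Mbps
File size in Mb = 418 * 8 = 3344 Mb
Time = 3344 / 8800
Time = 0.38 seconds


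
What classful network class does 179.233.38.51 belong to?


First octet: 179
Binary: 10110011
10xxxxxx -> Class B (128-191)
Class B, default mask 255.255.0.0 (/16)


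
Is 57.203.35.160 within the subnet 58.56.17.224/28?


Subnet network: 58.56.17.224
Test IP AND mask: 57.203.35.160
No, 57.203.35.160 is not in 58.56.17.224/28


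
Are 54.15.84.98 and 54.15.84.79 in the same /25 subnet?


Mask: 255.255.255.128
54.15.84.98 AND mask = 54.15.84.0
54.15.84.79 AND mask = 54.15.84.0
Yes, same subnet (54.15.84.0)


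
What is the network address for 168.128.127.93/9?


IP:   10101000.10000000.01111111.01011101
Mask: 11111111.10000000.00000000.00000000
AND operation:
Net:  10101000.10000000.00000000.00000000
Network: 168.128.0.0/9


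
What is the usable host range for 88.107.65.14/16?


Network: 88.107.0.0
Broadcast: 88.107.255.255
First usable = network + 1
Last usable = broadcast - 1
Range: 88.107.0.1 to 88.107.255.254


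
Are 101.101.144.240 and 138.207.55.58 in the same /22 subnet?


Mask: 255.255.252.0
101.101.144.240 AND mask = 101.101.144.0
138.207.55.58 AND mask = 138.207.52.0
No, different subnets (101.101.144.0 vs 138.207.52.0)


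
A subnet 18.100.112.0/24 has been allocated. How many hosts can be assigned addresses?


Host bits = 32 - 24 = 8
Total addresses = 2^8 = 256
Usable = total - 2 (network and broadcast)
Usable hosts: 254


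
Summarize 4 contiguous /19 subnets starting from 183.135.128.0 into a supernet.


Original prefix: /19
Number of subnets: 4 = 2^2
New prefix = 19 - 2 = 17
Supernet: 183.135.128.0/17


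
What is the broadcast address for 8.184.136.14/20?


Network: 8.184.128.0/20
Host bits = 12
Set all host bits to 1:
Broadcast: 8.184.143.255


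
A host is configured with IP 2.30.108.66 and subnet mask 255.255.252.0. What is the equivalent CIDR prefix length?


Binary: 11111111.11111111.11111100.00000000
Count leading 1s
Prefix: /22


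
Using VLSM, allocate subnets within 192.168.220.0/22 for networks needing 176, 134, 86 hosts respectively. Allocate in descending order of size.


176 hosts -> /24 (254 usable): 192.168.220.0/24
134 hosts -> /24 (254 usable): 192.168.221.0/24
86 hosts -> /25 (126 usable): 192.168.222.0/25
Allocation: 192.168.220.0/24 (176 hosts, 254 usable); 192.168.221.0/24 (134 hosts, 254 usable); 192.168.222.0/25 (86 hosts, 126 usable)


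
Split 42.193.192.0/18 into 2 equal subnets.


New prefix = 18 + 1 = 19
Each subnet has 8192 addresses
  42.193.192.0/19
  42.193.224.0/19
Subnets: 42.193.192.0/19, 42.193.224.0/19


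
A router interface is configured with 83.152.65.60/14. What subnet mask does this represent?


/14 means 14 network bits, 18 host bits
Binary: 11111111111111000000000000000000
Mask: 255.252.0.0


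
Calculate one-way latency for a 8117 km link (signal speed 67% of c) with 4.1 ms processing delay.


Speed = 0.67 * 3e5 km/s = 201000 km/s
Propagation delay = 8117 / 201000 = 0.0404 s = 40.3831 ms
Processing delay = 4.1 ms
Total one-way latency = 44.4831 ms


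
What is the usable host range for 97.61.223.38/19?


Network: 97.61.192.0
Broadcast: 97.61.223.255
First usable = network + 1
Last usable = broadcast - 1
Range: 97.61.192.1 to 97.61.223.254


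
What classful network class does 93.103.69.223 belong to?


First octet: 93
Binary: 01011101
0xxxxxxx -> Class A (1-126)
Class A, default mask 255.0.0.0 (/8)


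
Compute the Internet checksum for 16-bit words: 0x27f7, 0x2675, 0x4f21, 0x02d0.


Sum all words (with carry folding):
+ 0x27f7 = 0x27f7
+ 0x2675 = 0x4e6c
+ 0x4f21 = 0x9d8d
+ 0x02d0 = 0xa05d
One's complement: ~0xa05d
Checksum = 0x5fa2


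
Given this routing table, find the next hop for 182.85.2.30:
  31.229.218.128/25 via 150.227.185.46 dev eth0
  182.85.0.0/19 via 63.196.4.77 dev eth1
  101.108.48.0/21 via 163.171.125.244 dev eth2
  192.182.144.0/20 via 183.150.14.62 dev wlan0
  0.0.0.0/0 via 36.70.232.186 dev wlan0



Longest prefix match for 182.85.2.30:
  /25 31.229.218.128: no
  /19 182.85.0.0: MATCH
  /21 101.108.48.0: no
  /20 192.182.144.0: no
  /0 0.0.0.0: MATCH
Selected: next-hop 63.196.4.77 via eth1 (matched /19)


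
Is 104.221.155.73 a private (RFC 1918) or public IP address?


RFC 1918 private ranges:
  10.0.0.0/8 (10.0.0.0 - 10.255.255.255)
  172.16.0.0/12 (172.16.0.0 - 172.31.255.255)
  192.168.0.0/16 (192.168.0.0 - 192.168.255.255)
Public (not in any RFC 1918 range)


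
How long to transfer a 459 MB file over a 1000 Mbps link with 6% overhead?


Effective throughput = 1000 * (1 - 6/100) = 940 Mbps
File size in Mb = 459 * 8 = 3672 Mb
Time = 3672 / 940
Time = 3.9064 seconds


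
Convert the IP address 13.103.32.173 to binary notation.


13 = 00001101
103 = 01100111
32 = 00100000
173 = 10101101
Binary: 00001101.01100111.00100000.10101101


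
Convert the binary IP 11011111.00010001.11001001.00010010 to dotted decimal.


11011111 = 223
00010001 = 17
11001001 = 201
00010010 = 18
IP: 223.17.201.18


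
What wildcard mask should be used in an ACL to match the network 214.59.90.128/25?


Subnet mask: 255.255.255.128
Wildcard = 255.255.255.255 - subnet mask
255 - 255 = 0
255 - 255 = 0
255 - 255 = 0
255 - 128 = 127
Wildcard: 0.0.0.127


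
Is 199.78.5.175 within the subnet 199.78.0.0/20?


Subnet network: 199.78.0.0
Test IP AND mask: 199.78.0.0
Yes, 199.78.5.175 is in 199.78.0.0/20


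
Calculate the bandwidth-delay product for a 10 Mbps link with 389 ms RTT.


BDP = bandwidth * RTT
= 10 Mbps * 389 ms
= 10 * 1e6 * 389 / 1000 bits
= 3890000 bits
= 486250 bytes
= 474.8535 KB
BDP = 3890000 bits (486250 bytes)


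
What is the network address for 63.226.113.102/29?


IP:   00111111.11100010.01110001.01100110
Mask: 11111111.11111111.11111111.11111000
AND operation:
Net:  00111111.11100010.01110001.01100000
Network: 63.226.113.96/29


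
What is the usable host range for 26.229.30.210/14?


Network: 26.228.0.0
Broadcast: 26.231.255.255
First usable = network + 1
Last usable = broadcast - 1
Range: 26.228.0.1 to 26.231.255.254


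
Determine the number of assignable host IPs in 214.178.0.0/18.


Host bits = 32 - 18 = 14
Total addresses = 2^14 = 16384
Usable = total - 2 (network and broadcast)
Usable hosts: 16382


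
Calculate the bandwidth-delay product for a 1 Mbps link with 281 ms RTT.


BDP = bandwidth * RTT
= 1 Mbps * 281 ms
= 1 * 1e6 * 281 / 1000 bits
= 281000 bits
= 35125 bytes
= 34.3018 KB
BDP = 281000 bits (35125 bytes)


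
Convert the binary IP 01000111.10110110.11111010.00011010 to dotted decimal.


01000111 = 71
10110110 = 182
11111010 = 250
00011010 = 26
IP: 71.182.250.26


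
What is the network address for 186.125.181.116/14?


IP:   10111010.01111101.10110101.01110100
Mask: 11111111.11111100.00000000.00000000
AND operation:
Net:  10111010.01111100.00000000.00000000
Network: 186.124.0.0/14


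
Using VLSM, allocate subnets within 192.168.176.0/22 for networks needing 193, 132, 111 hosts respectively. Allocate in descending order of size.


193 hosts -> /24 (254 usable): 192.168.176.0/24
132 hosts -> /24 (254 usable): 192.168.177.0/24
111 hosts -> /25 (126 usable): 192.168.178.0/25
Allocation: 192.168.176.0/24 (193 hosts, 254 usable); 192.168.177.0/24 (132 hosts, 254 usable); 192.168.178.0/25 (111 hosts, 126 usable)


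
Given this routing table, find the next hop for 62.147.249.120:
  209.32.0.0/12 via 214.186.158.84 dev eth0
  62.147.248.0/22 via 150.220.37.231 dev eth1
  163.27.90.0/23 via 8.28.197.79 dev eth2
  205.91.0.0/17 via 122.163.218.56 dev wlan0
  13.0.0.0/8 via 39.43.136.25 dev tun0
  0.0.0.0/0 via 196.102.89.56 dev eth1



Longest prefix match for 62.147.249.120:
  /12 209.32.0.0: no
  /22 62.147.248.0: MATCH
  /23 163.27.90.0: no
  /17 205.91.0.0: no
  /8 13.0.0.0: no
  /0 0.0.0.0: MATCH
Selected: next-hop 150.220.37.231 via eth1 (matched /22)


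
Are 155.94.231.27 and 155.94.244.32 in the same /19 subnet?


Mask: 255.255.224.0
155.94.231.27 AND mask = 155.94.224.0
155.94.244.32 AND mask = 155.94.224.0
Yes, same subnet (155.94.224.0)


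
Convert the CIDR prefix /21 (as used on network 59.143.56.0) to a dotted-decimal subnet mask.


/21 means 21 network bits, 11 host bits
Binary: 11111111111111111111100000000000
Mask: 255.255.248.0


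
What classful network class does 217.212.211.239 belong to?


First octet: 217
Binary: 11011001
110xxxxx -> Class C (192-223)
Class C, default mask 255.255.255.0 (/24)


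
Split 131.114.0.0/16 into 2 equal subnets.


New prefix = 16 + 1 = 17
Each subnet has 32768 addresses
  131.114.0.0/17
  131.114.128.0/17
Subnets: 131.114.0.0/17, 131.114.128.0/17


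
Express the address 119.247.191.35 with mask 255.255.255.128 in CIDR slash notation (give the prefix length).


Binary: 11111111.11111111.11111111.10000000
Count leading 1s
Prefix: /25


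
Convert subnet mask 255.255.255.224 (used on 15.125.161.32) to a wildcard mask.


Subnet mask: 255.255.255.224
Wildcard = 255.255.255.255 - subnet mask
255 - 255 = 0
255 - 255 = 0
255 - 255 = 0
255 - 224 = 31
Wildcard: 0.0.0.31


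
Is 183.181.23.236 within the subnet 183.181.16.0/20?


Subnet network: 183.181.16.0
Test IP AND mask: 183.181.16.0
Yes, 183.181.23.236 is in 183.181.16.0/20


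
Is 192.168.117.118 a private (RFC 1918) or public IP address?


RFC 1918 private ranges:
  10.0.0.0/8 (10.0.0.0 - 10.255.255.255)
  172.16.0.0/12 (172.16.0.0 - 172.31.255.255)
  192.168.0.0/16 (192.168.0.0 - 192.168.255.255)
Private (in 192.168.0.0/16)


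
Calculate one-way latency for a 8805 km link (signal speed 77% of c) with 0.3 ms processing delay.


Speed = 0.77 * 3e5 km/s = 231000 km/s
Propagation delay = 8805 / 231000 = 0.0381 s = 38.1169 ms
Processing delay = 0.3 ms
Total one-way latency = 38.4169 ms


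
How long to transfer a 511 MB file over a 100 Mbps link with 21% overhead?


Effective throughput = 100 * (1 - 21/100) = 79 Mbps
File size in Mb = 511 * 8 = 4088 Mb
Time = 4088 / 79
Time = 51.7468 seconds


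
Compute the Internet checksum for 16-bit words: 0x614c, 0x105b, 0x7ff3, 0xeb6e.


Sum all words (with carry folding):
+ 0x614c = 0x614c
+ 0x105b = 0x71a7
+ 0x7ff3 = 0xf19a
+ 0xeb6e = 0xdd09
One's complement: ~0xdd09
Checksum = 0x22f6


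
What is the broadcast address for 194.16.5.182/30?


Network: 194.16.5.180/30
Host bits = 2
Set all host bits to 1:
Broadcast: 194.16.5.183
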